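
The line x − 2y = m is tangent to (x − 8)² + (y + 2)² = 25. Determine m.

m = 12 ± 5√5

For a tangent, require d(centre, line) = r = 5.
|1·8 − 2·(−2) − m| / √5 = 5
|m − (12)| = 5√5.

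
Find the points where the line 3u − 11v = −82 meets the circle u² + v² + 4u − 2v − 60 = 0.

Substitute v = (82 + 3u)/11:
130u² + 910u − 2340 = 0  ⟹  u² + 7u − 18 = 0
u = 2 or u = −9, giving (2, 8) and (−9, 5).

(−9, 5) and (2, 8)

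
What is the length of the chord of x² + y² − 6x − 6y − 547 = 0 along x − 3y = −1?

15√10

From the line, y = (1 + x)/3. Substituting:
10x² − 70x − 4940 = 0  ⟹  x² − 7x − 494 = 0
x = 26 or x = −19, giving (26, 9) and (−19, −6).
|(26, 9) − (−19, −6)| = √((45)² + (15)²) = 15√10.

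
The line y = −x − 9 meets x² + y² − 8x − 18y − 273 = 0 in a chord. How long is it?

16√2

Centre (4, 9), r² = 370. Perpendicular distance d from centre to line = |22| / √2 = 22/√2.
Half the chord is √(r² − d²) = √(128), so the full chord is 16√2.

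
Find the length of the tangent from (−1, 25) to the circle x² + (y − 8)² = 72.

The centre is (0, 8) and r = 6√2. The square of the distance from P to the centre is 1 + 289 = 290.
The tangent meets the radius at right angles, so tangent² = |PO|² − r² = 290 − 72 = 218.

√218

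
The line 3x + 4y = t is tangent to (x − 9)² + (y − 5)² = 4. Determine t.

t = 37 or t = 57

For a tangent, require d(centre, line) = r = 2.
|3·9 + 4·5 − t| / √25 = 2
|t − (47)| = 2·5, so t = 57 or t = 37.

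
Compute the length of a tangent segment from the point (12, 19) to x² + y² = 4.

Centre (0, 0), r² = 4. |PO|² = (12)² + (19)² = 505.
The tangent meets the radius at right angles, so tangent² = |PO|² − r² = 505 − 4 = 501.

√501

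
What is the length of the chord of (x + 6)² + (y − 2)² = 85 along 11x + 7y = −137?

Substitute y = (−137 − 11x)/7:
170x² + 3910x + 20400 = 0  ⟹  x² + 23x + 120 = 0
x = −8 or x = −15, giving (−8, −7) and (−15, 4).
|(−8, −7) − (−15, 4)| = √((7)² + (−11)²) = √170.

√170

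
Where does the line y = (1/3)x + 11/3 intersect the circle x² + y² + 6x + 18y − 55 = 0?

From the line, y = (11 + x)/3. Substituting:
10x² + 130x + 220 = 0  ⟹  x² + 13x + 22 = 0
x = −2 or x = −11, giving (−2, 3) and (−11, 0).

(−11, 0) and (−2, 3)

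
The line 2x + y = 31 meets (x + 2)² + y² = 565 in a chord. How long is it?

16√5

The distance from (−2, 0) to the line is 35/√5, and r² = 565.
Half the chord is √(r² − d²) = √(320), so the full chord is 16√5.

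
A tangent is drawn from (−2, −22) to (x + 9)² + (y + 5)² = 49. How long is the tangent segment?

17

Centre (−9, −5), r² = 49. |PO|² = (7)² + (−17)² = 338.
By the tangent–radius right angle, tangent length = √(|PO|² − r²) = √289 = 17.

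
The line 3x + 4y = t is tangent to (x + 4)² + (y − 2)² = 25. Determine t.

For a tangent, require d(centre, line) = r = 5.
|3·(−4) + 4·2 − t| / √25 = 5
|t − (−4)| = 5·5, so t = 21 or t = −29.

t = −29 or t = 21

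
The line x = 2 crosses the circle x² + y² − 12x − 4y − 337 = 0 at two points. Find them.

(2, −17) and (2, 21)

The line gives x = 2. Substituting into the circle:
y² − 4y − 357 = 0
y = 21 or y = −17, giving (2, 21) and (2, −17).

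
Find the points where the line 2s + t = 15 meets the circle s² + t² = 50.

Express t = −2s + 15 and substitute into the circle:
5s² − 60s + 175 = 0  ⟹  s² − 12s + 35 = 0
s = 7 or s = 5, giving (7, 1) and (5, 5).

(5, 5) and (7, 1)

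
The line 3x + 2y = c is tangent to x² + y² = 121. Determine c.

The line touches the circle iff its distance from (0, 0) is 11:
|3·0 + 2·0 − c| / √13 = 11
|c| = 11√13.

c = ±11√13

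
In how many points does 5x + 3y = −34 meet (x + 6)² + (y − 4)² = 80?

Substituting the line into the circle gives 34x² + 568x + 1720 = 0.
Δ = 322624 − 233920 = 88704.
Two real roots: the line is a secant.

2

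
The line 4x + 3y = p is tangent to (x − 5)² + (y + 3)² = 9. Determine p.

p = −4 or p = 26

For a tangent, require d(centre, line) = r = 3.
|4·5 + 3·(−3) − p| / √25 = 3
|p − (11)| = 3·5, so p = 26 or p = −4.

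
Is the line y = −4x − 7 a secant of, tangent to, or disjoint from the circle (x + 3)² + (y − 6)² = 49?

Substituting the line into the circle gives 17x² + 110x + 129 = 0.
Δ = 12100 − 8772 = 3328.
Two real roots: the line is a secant.

secant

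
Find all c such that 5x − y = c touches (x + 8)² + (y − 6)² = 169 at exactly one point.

c = −46 ± 13√26

The line touches the circle iff its distance from (−8, 6) is 13:
|5·(−8) − 1·6 − c| / √26 = 13
|c − (−46)| = 13√26.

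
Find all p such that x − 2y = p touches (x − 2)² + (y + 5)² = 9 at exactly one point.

p = 12 ± 3√5

The line touches the circle iff its distance from (2, −5) is 3:
|1·2 − 2·(−5) − p| / √5 = 3
|p − (12)| = 3√5.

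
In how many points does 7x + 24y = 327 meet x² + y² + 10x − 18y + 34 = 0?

2

d² = (7·(−5) + 24·9 − (327))²/625 = 21316/625; r² = 72.
Since d² < r², the line cuts the circle twice.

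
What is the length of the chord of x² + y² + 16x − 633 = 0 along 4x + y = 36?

10√17

Centre (−8, 0), r² = 697. Perpendicular distance d from centre to line = |−68| / √17 = 68/√17.
Chord = 2√(r² − d²) = 2·√(425) = 10√17.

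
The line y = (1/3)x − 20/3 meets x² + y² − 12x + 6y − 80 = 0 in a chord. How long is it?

From the line, y = (−20 + x)/3. Substituting:
10x² − 130x − 680 = 0  ⟹  x² − 13x − 68 = 0
x = 17 or x = −4, giving (17, −1) and (−4, −8).
|(17, −1) − (−4, −8)| = √((21)² + (7)²) = 7√10.

7√10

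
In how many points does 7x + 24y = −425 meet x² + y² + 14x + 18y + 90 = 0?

0

Substituting the line into the circle gives 625x² + 10990x + 48865 = 0.
Discriminant = (10990)² − 4·625·(48865) = −1382400 < 0.
No real roots: the line does not meet the circle.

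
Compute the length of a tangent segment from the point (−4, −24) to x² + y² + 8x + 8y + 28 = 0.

The centre is (−4, −4) and r = 2. The square of the distance from P to the centre is 0 + 400 = 400.
The tangent meets the radius at right angles, so tangent² = |PO|² − r² = 400 − 4 = 396.

6√11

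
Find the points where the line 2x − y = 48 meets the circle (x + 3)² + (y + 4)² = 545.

(14, −20) and (20, −8)

Substitute y = 2x − 48:
5x² − 170x + 1400 = 0  ⟹  x² − 34x + 280 = 0
x = 20 or x = 14, giving (20, −8) and (14, −20).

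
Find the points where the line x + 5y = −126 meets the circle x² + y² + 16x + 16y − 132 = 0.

(−16, −22) and (−6, −24)

Substitute y = (−126 − x)/5:
26x² + 572x + 2496 = 0  ⟹  x² + 22x + 96 = 0
x = −6 or x = −16, giving (−6, −24) and (−16, −22).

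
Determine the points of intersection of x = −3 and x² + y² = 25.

(−3, −4) and (−3, 4)

The line gives x = −3. Substituting into the circle:
y² − 16 = 0
y = 4 or y = −4, giving (−3, 4) and (−3, −4).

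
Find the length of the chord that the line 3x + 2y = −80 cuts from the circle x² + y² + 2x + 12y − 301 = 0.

From the line, y = (−80 − 3x)/2. Substituting:
13x² + 416x + 3276 = 0  ⟹  x² + 32x + 252 = 0
x = −14 or x = −18, giving (−14, −19) and (−18, −13).
Chord length = distance between (−14, −19) and (−18, −13) = √52 = 2√13.

2√13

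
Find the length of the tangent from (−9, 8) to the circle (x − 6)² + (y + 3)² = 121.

15

With centre O = (6, −3), |OP|² = 346 and r² = 121.
The tangent meets the radius at right angles, so tangent² = |PO|² − r² = 346 − 121 = 225.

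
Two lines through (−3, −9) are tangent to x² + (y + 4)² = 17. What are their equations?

A line y − (−9) = m(x − (−3)) is tangent when its distance from (0, −4) is √17:
[m·(3) − (5)]² = 17(m² + 1)
4m² + 15m − 4 = 0, so m = 1/4 or m = −4.
With m = 1/4: x − 4y = 33. With m = −4: 4x + y = −21.

x − 4y = 33 and 4x + y = −21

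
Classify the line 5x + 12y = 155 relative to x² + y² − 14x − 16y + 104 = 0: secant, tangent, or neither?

secant

d² = (5·7 + 12·8 − (155))²/169 = 576/169; r² = 9.
Since d² < r², the line cuts the circle twice.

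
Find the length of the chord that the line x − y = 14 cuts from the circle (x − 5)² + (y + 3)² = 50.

8√2

Express y = x − 14 and substitute into the circle:
2x² − 32x + 96 = 0  ⟹  x² − 16x + 48 = 0
x = 12 or x = 4, giving (12, −2) and (4, −10).
Chord length = distance between (12, −2) and (4, −10) = √128 = 8√2.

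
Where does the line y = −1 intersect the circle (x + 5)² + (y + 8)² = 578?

(−28, −1) and (18, −1)

From the line, y = −1. Substituting:
x² + 10x − 504 = 0
x = 18 or x = −28, giving (18, −1) and (−28, −1).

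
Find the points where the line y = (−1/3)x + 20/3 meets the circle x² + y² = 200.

Substitute y = (20 − x)/3:
10x² − 40x − 1400 = 0  ⟹  x² − 4x − 140 = 0
x = 14 or x = −10, giving (14, 2) and (−10, 10).

(−10, 10) and (14, 2)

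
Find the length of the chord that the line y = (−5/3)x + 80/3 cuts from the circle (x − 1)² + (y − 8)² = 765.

Centre (1, 8), r² = 765. Perpendicular distance d from centre to line = |−51| / √34 = 51/√34.
Half the chord is √(r² − d²) = √(1377/2), so the full chord is 9√34.

9√34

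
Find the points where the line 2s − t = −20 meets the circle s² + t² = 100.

Express t = 2s + 20 and substitute into the circle:
5s² + 80s + 300 = 0  ⟹  s² + 16s + 60 = 0
s = −6 or s = −10, giving (−6, 8) and (−10, 0).

(−10, 0) and (−6, 8)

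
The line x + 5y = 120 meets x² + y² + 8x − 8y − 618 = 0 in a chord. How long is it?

The distance from (−4, 4) to the line is 104/√26, and r² = 650.
Chord = 2√(r² − d²) = 2·√(234) = 6√26.

6√26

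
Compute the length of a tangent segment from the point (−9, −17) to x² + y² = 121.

The centre is (0, 0) and r = 11. The square of the distance from P to the centre is 81 + 289 = 370.
The tangent meets the radius at right angles, so tangent² = |PO|² − r² = 370 − 121 = 249.

√249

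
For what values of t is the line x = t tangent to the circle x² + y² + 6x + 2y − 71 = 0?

For a tangent, require d(centre, line) = r = 9.
|1·(−3) + 0·(−1) − t| / √1 = 9
|t − (−3)| = 9, so t = 6 or t = −12.

t = −12 or t = 6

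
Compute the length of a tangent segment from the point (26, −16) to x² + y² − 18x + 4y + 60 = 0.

With centre O = (9, −2), |OP|² = 485 and r² = 25.
Power of the point: PT² = |PO|² − r² = 460, so PT = 2√115.

2√115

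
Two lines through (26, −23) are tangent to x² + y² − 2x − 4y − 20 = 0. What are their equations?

3x + 4y = −14 and 4x + 3y = 35

Write the tangent as mx − y + (−23 − m·(26)) = 0 and set its distance from the centre to 5:
(−25m − (25))² = 25(m² + 1)
12m² + 25m + 12 = 0, so m = −3/4 or m = −4/3.
Through (26, −23) these give 3x + 4y = −14 and 4x + 3y = 35.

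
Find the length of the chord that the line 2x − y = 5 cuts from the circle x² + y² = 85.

The distance from (0, 0) to the line is 5/√5, and r² = 85.
Half the chord is √(r² − d²) = √(80), so the full chord is 8√5.

8√5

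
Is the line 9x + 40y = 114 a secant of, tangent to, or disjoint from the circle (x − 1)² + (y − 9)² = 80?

d² = (9·1 + 40·9 − (114))²/1681 = 65025/1681; r² = 80.
Since d² < r², the line cuts the circle twice.

secant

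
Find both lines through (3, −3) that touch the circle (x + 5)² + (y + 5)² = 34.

3x + 5y = −6 and 5x − 3y = 24

Write the tangent as mx − y + (−3 − m·(3)) = 0 and set its distance from the centre to √34:
[m·(−8) − (−2)]² = 34(m² + 1)
15m² − 16m − 15 = 0, so m = −3/5 or m = 5/3.
Through (3, −3) these give 3x + 5y = −6 and 5x − 3y = 24.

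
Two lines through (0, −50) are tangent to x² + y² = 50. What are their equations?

7x + y = −50 and 7x − y = 50

Let a tangent through (0, −50) have slope m. Its distance from (0, 0) must equal 5√2:
(0m − (50))² = 50(m² + 1)
m² − 49 = 0, so m = −7 or m = 7.
Through (0, −50) these give 7x + y = −50 and 7x − y = 50.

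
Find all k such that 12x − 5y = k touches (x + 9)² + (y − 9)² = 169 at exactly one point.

The line touches the circle iff its distance from (−9, 9) is 13:
|12·(−9) − 5·9 − k| / √169 = 13
|k − (−153)| = 13·13, so k = 16 or k = −322.

k = −322 or k = 16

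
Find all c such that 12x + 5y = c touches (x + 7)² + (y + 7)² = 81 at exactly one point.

For a tangent, require d(centre, line) = r = 9.
|12·(−7) + 5·(−7) − c| / √169 = 9
|c − (−119)| = 9·13, so c = −2 or c = −236.

c = −236 or c = −2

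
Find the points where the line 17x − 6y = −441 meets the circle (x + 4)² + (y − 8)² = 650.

From the line, y = (441 + 17x)/6. Substituting:
325x² + 13650x + 131625 = 0  ⟹  x² + 42x + 405 = 0
x = −15 or x = −27, giving (−15, 31) and (−27, −3).

(−27, −3) and (−15, 31)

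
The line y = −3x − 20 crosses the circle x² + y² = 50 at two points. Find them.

(−7, 1) and (−5, −5)

Express y = −3x − 20 and substitute into the circle:
10x² + 120x + 350 = 0  ⟹  x² + 12x + 35 = 0
x = −5 or x = −7, giving (−5, −5) and (−7, 1).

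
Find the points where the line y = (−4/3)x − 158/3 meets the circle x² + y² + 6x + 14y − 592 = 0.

(−26, −18) and (−20, −26)

Express y = (−158 − 4x)/3 and substitute into the circle:
25x² + 1150x + 13000 = 0  ⟹  x² + 46x + 520 = 0
x = −20 or x = −26, giving (−20, −26) and (−26, −18).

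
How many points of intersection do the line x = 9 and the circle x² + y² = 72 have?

0

Substituting the line into the circle gives y² + 9 = 0.
Discriminant = (0)² − 4·1·(9) = −36 < 0.
No real roots: the line does not meet the circle.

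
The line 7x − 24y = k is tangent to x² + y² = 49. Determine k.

The line touches the circle iff its distance from (0, 0) is 7:
|7·0 − 24·0 − k| / √625 = 7
|k| = 7·25, so k = 175 or k = −175.

k = −175 or k = 175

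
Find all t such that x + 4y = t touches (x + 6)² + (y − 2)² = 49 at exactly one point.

Tangency holds when the distance from the centre (−6, 2) to the line equals the radius 7:
|1·(−6) + 4·2 − t| / √17 = 7
|t − (2)| = 7√17.

t = 2 ± 7√17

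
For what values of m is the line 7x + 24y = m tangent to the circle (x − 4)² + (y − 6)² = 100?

The line touches the circle iff its distance from (4, 6) is 10:
|7·4 + 24·6 − m| / √625 = 10
|m − (172)| = 10·25, so m = 422 or m = −78.

m = −78 or m = 422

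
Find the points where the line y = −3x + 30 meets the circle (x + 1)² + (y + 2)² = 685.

(2, 24) and (17, −21)

Express y = −3x + 30 and substitute into the circle:
10x² − 190x + 340 = 0  ⟹  x² − 19x + 34 = 0
x = 17 or x = 2, giving (17, −21) and (2, 24).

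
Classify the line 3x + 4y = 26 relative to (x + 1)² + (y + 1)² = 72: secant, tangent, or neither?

Centre (−1, −1), r² = 72. Distance² from centre to line = (−33)²/25 = 1089/25.
Since d² < r², the line cuts the circle twice.

secant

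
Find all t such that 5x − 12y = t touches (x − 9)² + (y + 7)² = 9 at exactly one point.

t = 90 or t = 168

For a tangent, require d(centre, line) = r = 3.
|5·9 − 12·(−7) − t| / √169 = 3
|t − (129)| = 3·13, so t = 168 or t = 90.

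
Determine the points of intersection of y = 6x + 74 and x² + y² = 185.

Express y = 6x + 74 and substitute into the circle:
37x² + 888x + 5291 = 0  ⟹  x² + 24x + 143 = 0
x = −11 or x = −13, giving (−11, 8) and (−13, −4).

(−13, −4) and (−11, 8)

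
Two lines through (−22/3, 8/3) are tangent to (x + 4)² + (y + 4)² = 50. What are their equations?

x − y = −10 and x − 7y = −26

A line y − (8/3) = m(x − (−22/3)) is tangent when its distance from (−4, −4) is 5√2:
[m·(10/3) − (−20/3)]² = 50(m² + 1)
7m² − 8m + 1 = 0, so m = 1 or m = 1/7.
With m = 1: x − y = −10. With m = 1/7: x − 7y = −26.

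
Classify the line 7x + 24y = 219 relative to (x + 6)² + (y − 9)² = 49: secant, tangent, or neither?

secant

Substituting the line into the circle gives 625x² + 6870x − 7479 = 0.
Δ = 47196900 − (−18697500) = 65894400.
Two real roots: the line is a secant.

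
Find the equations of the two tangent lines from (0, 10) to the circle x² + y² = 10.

A line y − (10) = m(x − (0)) is tangent when its distance from (0, 0) is √10:
[m·(0) − (−10)]² = 10(m² + 1)
m² − 9 = 0, so m = 3 or m = −3.
Through (0, 10) these give 3x − y = −10 and 3x + y = 10.

3x − y = −10 and 3x + y = 10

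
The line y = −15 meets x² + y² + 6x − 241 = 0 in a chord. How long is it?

10

Substitute y = −15:
x² + 6x − 16 = 0
x = 2 or x = −8, giving (2, −15) and (−8, −15).
Chord length = distance between (2, −15) and (−8, −15) = √100 = 10.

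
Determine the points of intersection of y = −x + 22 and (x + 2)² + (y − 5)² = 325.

(−1, 23) and (16, 6)

Substitute y = −x + 22:
2x² − 30x − 32 = 0  ⟹  x² − 15x − 16 = 0
x = 16 or x = −1, giving (16, 6) and (−1, 23).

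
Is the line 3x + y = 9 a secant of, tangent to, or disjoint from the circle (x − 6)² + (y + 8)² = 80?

secant

Substituting the line into the circle gives 10x² − 114x + 245 = 0.
Δ = 12996 − 9800 = 3196.
Two real roots: the line is a secant.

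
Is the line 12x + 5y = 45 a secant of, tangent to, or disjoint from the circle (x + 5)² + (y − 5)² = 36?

Substituting the line into the circle gives 169x² − 230x + 125 = 0.
Discriminant = (−230)² − 4·169·(125) = −31600 < 0.
No real roots: the line does not meet the circle.

disjoint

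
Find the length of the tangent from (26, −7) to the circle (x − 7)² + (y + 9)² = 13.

4√22

The centre is (7, −9) and r = √13. The square of the distance from P to the centre is 361 + 4 = 365.
Power of the point: PT² = |PO|² − r² = 352, so PT = 4√22.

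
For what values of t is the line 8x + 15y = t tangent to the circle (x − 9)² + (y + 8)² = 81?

t = −201 or t = 105

The line touches the circle iff its distance from (9, −8) is 9:
|8·9 + 15·(−8) − t| / √289 = 9
|t − (−48)| = 9·17, so t = 105 or t = −201.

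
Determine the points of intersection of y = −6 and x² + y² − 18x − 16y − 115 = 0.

Substitute y = −6:
x² − 18x + 17 = 0
x = 17 or x = 1, giving (17, −6) and (1, −6).

(1, −6) and (17, −6)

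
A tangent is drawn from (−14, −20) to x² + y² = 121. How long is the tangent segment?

With centre O = (0, 0), |OP|² = 596 and r² = 121.
The tangent meets the radius at right angles, so tangent² = |PO|² − r² = 596 − 121 = 475.

5√19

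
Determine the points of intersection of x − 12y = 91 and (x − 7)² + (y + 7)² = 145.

(−5, −8) and (19, −6)

Express y = (−91 + x)/12 and substitute into the circle:
145x² − 2030x − 13775 = 0  ⟹  x² − 14x − 95 = 0
x = 19 or x = −5, giving (19, −6) and (−5, −8).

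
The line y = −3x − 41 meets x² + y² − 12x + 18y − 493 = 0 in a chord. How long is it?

12√10

Substitute y = −3x − 41:
10x² + 180x + 450 = 0  ⟹  x² + 18x + 45 = 0
x = −3 or x = −15, giving (−3, −32) and (−15, 4).
Chord length = distance between (−3, −32) and (−15, 4) = √1440 = 12√10.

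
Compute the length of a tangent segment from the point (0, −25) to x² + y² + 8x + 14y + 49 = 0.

With centre O = (−4, −7), |OP|² = 340 and r² = 16.
The tangent meets the radius at right angles, so tangent² = |PO|² − r² = 340 − 16 = 324.

18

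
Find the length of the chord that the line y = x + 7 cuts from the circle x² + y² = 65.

The distance from (0, 0) to the line is 7/√2, and r² = 65.
Chord = 2√(r² − d²) = 2·√(81/2) = 9√2.

9√2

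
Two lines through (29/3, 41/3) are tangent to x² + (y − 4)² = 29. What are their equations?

2x − 5y = −49 and 5x − 2y = 21

A line y − (41/3) = m(x − (29/3)) is tangent when its distance from (0, 4) is √29:
(−29/3m − (−29/3))² = 29(m² + 1)
10m² − 29m + 10 = 0, so m = 2/5 or m = 5/2.
With m = 2/5: 2x − 5y = −49. With m = 5/2: 5x − 2y = 21.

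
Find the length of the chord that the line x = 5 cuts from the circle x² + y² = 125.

20

The distance from (0, 0) to the line is 5, and r² = 125.
Half the chord is √(r² − d²) = √(100), so the full chord is 20.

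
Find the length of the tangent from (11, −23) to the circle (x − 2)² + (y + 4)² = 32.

√410

Centre (2, −4), r² = 32. |PO|² = (9)² + (−19)² = 442.
The tangent meets the radius at right angles, so tangent² = |PO|² − r² = 442 − 32 = 410.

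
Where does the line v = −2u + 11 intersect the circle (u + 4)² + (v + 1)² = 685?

From the line, v = −2u + 11. Substituting:
5u² − 40u − 525 = 0  ⟹  u² − 8u − 105 = 0
u = 15 or u = −7, giving (15, −19) and (−7, 25).

(−7, 25) and (15, −19)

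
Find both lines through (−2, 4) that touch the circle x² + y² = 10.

3x − y = −10 and x + 3y = 10

Write the tangent as mx − y + (4 − m·(−2)) = 0 and set its distance from the centre to √10:
(2m − (−4))² = 10(m² + 1)
3m² − 8m − 3 = 0, so m = 3 or m = −1/3.
With m = 3: 3x − y = −10. With m = −1/3: x + 3y = 10.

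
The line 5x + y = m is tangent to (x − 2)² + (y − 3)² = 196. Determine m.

Tangency holds when the distance from the centre (2, 3) to the line equals the radius 14:
|5·2 + 1·3 − m| / √26 = 14
|m − (13)| = 14√26.

m = 13 ± 14√26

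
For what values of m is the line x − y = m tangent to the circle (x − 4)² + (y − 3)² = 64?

For a tangent, require d(centre, line) = r = 8.
|1·4 − 1·3 − m| / √2 = 8
|m − (1)| = 8√2.

m = 1 ± 8√2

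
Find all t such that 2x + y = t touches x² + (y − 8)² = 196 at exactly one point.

t = 8 ± 14√5

Tangency holds when the distance from the centre (0, 8) to the line equals the radius 14:
|2·0 + 1·8 − t| / √5 = 14
|t − (8)| = 14√5.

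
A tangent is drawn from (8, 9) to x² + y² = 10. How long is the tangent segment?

The centre is (0, 0) and r = √10. The square of the distance from P to the centre is 64 + 81 = 145.
Power of the point: PT² = |PO|² − r² = 135, so PT = 3√15.

3√15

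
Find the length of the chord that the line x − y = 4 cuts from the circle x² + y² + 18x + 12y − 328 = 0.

The distance from (−9, −6) to the line is 7/√2, and r² = 445.
Half the chord is √(r² − d²) = √(841/2), so the full chord is 29√2.

29√2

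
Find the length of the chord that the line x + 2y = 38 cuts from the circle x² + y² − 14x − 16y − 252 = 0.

Centre (7, 8), r² = 365. Perpendicular distance d from centre to line = |−15| / √5 = 15/√5.
Chord = 2√(r² − d²) = 2·√(320) = 16√5.

16√5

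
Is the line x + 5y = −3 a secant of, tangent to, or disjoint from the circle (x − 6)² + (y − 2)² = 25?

secant

Substituting the line into the circle gives 26x² − 274x + 444 = 0.
Δ = 75076 − 46176 = 28900.
Two real roots: the line is a secant.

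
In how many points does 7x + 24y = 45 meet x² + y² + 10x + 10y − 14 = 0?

Centre (−5, −5), r² = 64. Distance² from centre to line = (−200)²/625 = 64.
Since d² = r², the line is tangent.

1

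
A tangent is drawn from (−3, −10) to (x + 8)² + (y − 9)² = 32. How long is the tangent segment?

With centre O = (−8, 9), |OP|² = 386 and r² = 32.
By the tangent–radius right angle, tangent length = √(|PO|² − r²) = √354.

√354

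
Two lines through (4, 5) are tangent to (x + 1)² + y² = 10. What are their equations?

x − 3y = −11 and 3x − y = 7

A line y − (5) = m(x − (4)) is tangent when its distance from (−1, 0) is √10:
[m·(−5) − (−5)]² = 10(m² + 1)
3m² − 10m + 3 = 0, so m = 1/3 or m = 3.
Through (4, 5) these give x − 3y = −11 and 3x − y = 7.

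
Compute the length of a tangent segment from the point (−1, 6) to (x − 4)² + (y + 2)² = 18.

Centre (4, −2), r² = 18. |PO|² = (−5)² + (8)² = 89.
Power of the point: PT² = |PO|² − r² = 71, so PT = √71.

√71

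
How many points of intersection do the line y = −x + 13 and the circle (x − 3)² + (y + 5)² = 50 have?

d² = (1·3 + 1·(−5) − (13))²/2 = 225/2; r² = 50.
Since d² > r², the line lies outside the circle.

0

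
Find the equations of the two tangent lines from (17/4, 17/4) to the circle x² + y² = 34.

Let a tangent through (17/4, 17/4) have slope m. Its distance from (0, 0) must equal √34:
(−17/4m − (−17/4))² = 34(m² + 1)
15m² + 34m + 15 = 0, so m = −5/3 or m = −3/5.
Through (17/4, 17/4) these give 5x + 3y = 34 and 3x + 5y = 34.

5x + 3y = 34 and 3x + 5y = 34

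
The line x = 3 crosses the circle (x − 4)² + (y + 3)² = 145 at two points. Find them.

(3, −15) and (3, 9)

The line gives x = 3. Substituting into the circle:
y² + 6y − 135 = 0
y = 9 or y = −15, giving (3, 9) and (3, −15).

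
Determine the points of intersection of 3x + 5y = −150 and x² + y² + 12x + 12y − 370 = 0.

(−25, −15) and (−5, −27)

Express y = (−150 − 3x)/5 and substitute into the circle:
34x² + 1020x + 4250 = 0  ⟹  x² + 30x + 125 = 0
x = −5 or x = −25, giving (−5, −27) and (−25, −15).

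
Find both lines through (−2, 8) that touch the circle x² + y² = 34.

Write the tangent as mx − y + (8 − m·(−2)) = 0 and set its distance from the centre to √34:
[m·(2) − (−8)]² = 34(m² + 1)
15m² − 16m − 15 = 0, so m = −3/5 or m = 5/3.
Through (−2, 8) these give 3x + 5y = 34 and 5x − 3y = −34.

3x + 5y = 34 and 5x − 3y = −34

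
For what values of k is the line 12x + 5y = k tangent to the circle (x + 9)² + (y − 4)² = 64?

k = −192 or k = 16

For a tangent, require d(centre, line) = r = 8.
|12·(−9) + 5·4 − k| / √169 = 8
|k − (−88)| = 8·13, so k = 16 or k = −192.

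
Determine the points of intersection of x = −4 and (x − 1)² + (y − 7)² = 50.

The line gives x = −4. Substituting into the circle:
y² − 14y + 24 = 0
y = 12 or y = 2, giving (−4, 12) and (−4, 2).

(−4, 2) and (−4, 12)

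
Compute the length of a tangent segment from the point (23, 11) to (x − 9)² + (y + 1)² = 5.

√335

The centre is (9, −1) and r = √5. The square of the distance from P to the centre is 196 + 144 = 340.
Power of the point: PT² = |PO|² − r² = 335, so PT = √335.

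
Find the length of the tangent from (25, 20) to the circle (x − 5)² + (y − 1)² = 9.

Centre (5, 1), r² = 9. |PO|² = (20)² + (19)² = 761.
By the tangent–radius right angle, tangent length = √(|PO|² − r²) = √752 = 4√47.

4√47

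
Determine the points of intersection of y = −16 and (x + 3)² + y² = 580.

(−21, −16) and (15, −16)

From the line, y = −16. Substituting:
x² + 6x − 315 = 0
x = 15 or x = −21, giving (15, −16) and (−21, −16).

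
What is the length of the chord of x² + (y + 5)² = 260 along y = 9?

16

From the line, y = 9. Substituting:
x² − 64 = 0
x = 8 or x = −8, giving (8, 9) and (−8, 9).
|(8, 9) − (−8, 9)| = √((16)² + (0)²) = 16.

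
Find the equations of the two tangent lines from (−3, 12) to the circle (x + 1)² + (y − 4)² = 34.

3x + 5y = 51 and 5x − 3y = −51

Let a tangent through (−3, 12) have slope m. Its distance from (−1, 4) must equal √34:
[m·(2) − (−8)]² = 34(m² + 1)
15m² − 16m − 15 = 0, so m = −3/5 or m = 5/3.
Through (−3, 12) these give 3x + 5y = 51 and 5x − 3y = −51.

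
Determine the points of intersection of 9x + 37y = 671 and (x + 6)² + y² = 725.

From the line, y = (671 − 9x)/37. Substituting:
1450x² + 4350x − 493000 = 0  ⟹  x² + 3x − 340 = 0
x = 17 or x = −20, giving (17, 14) and (−20, 23).

(−20, 23) and (17, 14)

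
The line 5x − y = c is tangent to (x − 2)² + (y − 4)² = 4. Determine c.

c = 6 ± 2√26

Tangency holds when the distance from the centre (2, 4) to the line equals the radius 2:
|5·2 − 1·4 − c| / √26 = 2
|c − (6)| = 2√26.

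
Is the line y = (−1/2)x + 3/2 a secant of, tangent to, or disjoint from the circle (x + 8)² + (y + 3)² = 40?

disjoint

d² = (1·(−8) + 2·(−3) − (3))²/5 = 289/5; r² = 40.
Since d² > r², the line lies outside the circle.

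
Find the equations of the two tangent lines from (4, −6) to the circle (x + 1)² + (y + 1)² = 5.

x + 2y = −8 and 2x + y = 2

Write the tangent as mx − y + (−6 − m·(4)) = 0 and set its distance from the centre to √5:
[m·(−5) − (5)]² = 5(m² + 1)
2m² + 5m + 2 = 0, so m = −1/2 or m = −2.
With m = −1/2: x + 2y = −8. With m = −2: 2x + y = 2.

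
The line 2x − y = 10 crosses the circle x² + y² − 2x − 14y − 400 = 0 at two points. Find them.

From the line, y = 2x − 10. Substituting:
5x² − 70x − 160 = 0  ⟹  x² − 14x − 32 = 0
x = 16 or x = −2, giving (16, 22) and (−2, −14).

(−2, −14) and (16, 22)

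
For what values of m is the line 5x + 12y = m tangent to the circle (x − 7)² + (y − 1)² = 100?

Tangency holds when the distance from the centre (7, 1) to the line equals the radius 10:
|5·7 + 12·1 − m| / √169 = 10
|m − (47)| = 10·13, so m = 177 or m = −83.

m = −83 or m = 177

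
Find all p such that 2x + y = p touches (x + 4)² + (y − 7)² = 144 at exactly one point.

p = −1 ± 12√5

The line touches the circle iff its distance from (−4, 7) is 12:
|2·(−4) + 1·7 − p| / √5 = 12
|p − (−1)| = 12√5.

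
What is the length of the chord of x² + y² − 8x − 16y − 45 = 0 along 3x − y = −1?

Centre (4, 8), r² = 125. Perpendicular distance d from centre to line = |5| / √10 = 5/√10.
Chord = 2√(r² − d²) = 2·√(245/2) = 7√10.

7√10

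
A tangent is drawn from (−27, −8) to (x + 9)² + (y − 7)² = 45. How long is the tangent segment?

6√14

The centre is (−9, 7) and r = 3√5. The square of the distance from P to the centre is 324 + 225 = 549.
By the tangent–radius right angle, tangent length = √(|PO|² − r²) = √504 = 6√14.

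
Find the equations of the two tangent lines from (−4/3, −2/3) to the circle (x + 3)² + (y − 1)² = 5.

Let a tangent through (−4/3, −2/3) have slope m. Its distance from (−3, 1) must equal √5:
[m·(−5/3) − (5/3)]² = 5(m² + 1)
2m² − 5m + 2 = 0, so m = 2 or m = 1/2.
With m = 2: 2x − y = −2. With m = 1/2: x − 2y = 0.

2x − y = −2 and x − 2y = 0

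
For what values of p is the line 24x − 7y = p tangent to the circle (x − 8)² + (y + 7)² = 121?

p = −34 or p = 516

The line touches the circle iff its distance from (8, −7) is 11:
|24·8 − 7·(−7) − p| / √625 = 11
|p − (241)| = 11·25, so p = 516 or p = −34.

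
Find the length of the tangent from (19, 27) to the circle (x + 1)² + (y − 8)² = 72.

With centre O = (−1, 8), |OP|² = 761 and r² = 72.
Power of the point: PT² = |PO|² − r² = 689, so PT = √689.

√689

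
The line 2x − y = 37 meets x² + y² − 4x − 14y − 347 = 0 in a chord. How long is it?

Express y = 2x − 37 and substitute into the circle:
5x² − 180x + 1540 = 0  ⟹  x² − 36x + 308 = 0
x = 22 or x = 14, giving (22, 7) and (14, −9).
|(22, 7) − (14, −9)| = √((8)² + (16)²) = 8√5.

8√5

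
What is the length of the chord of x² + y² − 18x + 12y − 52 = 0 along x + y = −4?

17√2

Substitute y = −x − 4:
2x² − 22x − 84 = 0  ⟹  x² − 11x − 42 = 0
x = 14 or x = −3, giving (14, −18) and (−3, −1).
Chord length = distance between (14, −18) and (−3, −1) = √578 = 17√2.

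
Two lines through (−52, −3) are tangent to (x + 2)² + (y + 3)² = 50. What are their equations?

x + 7y = −73 and x − 7y = −31

Let a tangent through (−52, −3) have slope m. Its distance from (−2, −3) must equal 5√2:
(50m − (0))² = 50(m² + 1)
49m² − 1 = 0, so m = −1/7 or m = 1/7.
Through (−52, −3) these give x + 7y = −73 and x − 7y = −31.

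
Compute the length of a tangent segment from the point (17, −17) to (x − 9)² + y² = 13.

2√85

With centre O = (9, 0), |OP|² = 353 and r² = 13.
The tangent meets the radius at right angles, so tangent² = |PO|² − r² = 353 − 13 = 340.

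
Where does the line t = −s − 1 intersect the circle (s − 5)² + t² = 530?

(−14, 13) and (18, −19)

Express t = −s − 1 and substitute into the circle:
2s² − 8s − 504 = 0  ⟹  s² − 4s − 252 = 0
s = 18 or s = −14, giving (18, −19) and (−14, 13).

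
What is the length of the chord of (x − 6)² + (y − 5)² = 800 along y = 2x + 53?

Substitute y = 2x + 53:
5x² + 180x + 1540 = 0  ⟹  x² + 36x + 308 = 0
x = −14 or x = −22, giving (−14, 25) and (−22, 9).
Chord length = distance between (−14, 25) and (−22, 9) = √320 = 8√5.

8√5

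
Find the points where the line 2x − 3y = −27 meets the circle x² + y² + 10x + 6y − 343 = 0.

(−24, −7) and (6, 13)

From the line, y = (27 + 2x)/3. Substituting:
13x² + 234x − 1872 = 0  ⟹  x² + 18x − 144 = 0
x = 6 or x = −24, giving (6, 13) and (−24, −7).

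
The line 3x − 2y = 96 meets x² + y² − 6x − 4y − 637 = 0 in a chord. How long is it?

Centre (3, 2), r² = 650. Perpendicular distance d from centre to line = |−91| / √13 = 91/√13.
Half the chord is √(r² − d²) = √(13), so the full chord is 2√13.

2√13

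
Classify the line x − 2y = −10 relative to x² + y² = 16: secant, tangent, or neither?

neither

Centre (0, 0), r² = 16. Distance² from centre to line = (10)²/5 = 20.
Since d² > r², the line lies outside the circle.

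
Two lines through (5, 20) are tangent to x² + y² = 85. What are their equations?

9x + 2y = 85 and 7x − 6y = −85

Let a tangent through (5, 20) have slope m. Its distance from (0, 0) must equal √85:
[m·(−5) − (−20)]² = 85(m² + 1)
12m² + 40m − 63 = 0, so m = −9/2 or m = 7/6.
Through (5, 20) these give 9x + 2y = 85 and 7x − 6y = −85.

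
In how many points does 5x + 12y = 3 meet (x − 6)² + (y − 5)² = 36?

d² = (5·6 + 12·5 − (3))²/169 = 7569/169; r² = 36.
Since d² > r², the line lies outside the circle.

0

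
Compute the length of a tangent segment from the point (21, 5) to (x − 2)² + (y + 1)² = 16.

Centre (2, −1), r² = 16. |PO|² = (19)² + (6)² = 397.
Power of the point: PT² = |PO|² − r² = 381, so PT = √381.

√381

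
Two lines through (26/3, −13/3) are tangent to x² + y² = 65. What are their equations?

8x + y = 65 and 4x − 7y = 65

Write the tangent as mx − y + (−13/3 − m·(26/3)) = 0 and set its distance from the centre to √65:
(−26/3m − (13/3))² = 65(m² + 1)
7m² + 52m − 32 = 0, so m = −8 or m = 4/7.
Through (26/3, −13/3) these give 8x + y = 65 and 4x − 7y = 65.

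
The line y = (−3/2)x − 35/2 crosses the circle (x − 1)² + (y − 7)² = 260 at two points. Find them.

From the line, y = (−35 − 3x)/2. Substituting:
13x² + 286x + 1365 = 0  ⟹  x² + 22x + 105 = 0
x = −7 or x = −15, giving (−7, −7) and (−15, 5).

(−15, 5) and (−7, −7)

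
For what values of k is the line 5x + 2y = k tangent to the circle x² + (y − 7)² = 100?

k = 14 ± 10√29

Tangency holds when the distance from the centre (0, 7) to the line equals the radius 10:
|5·0 + 2·7 − k| / √29 = 10
|k − (14)| = 10√29.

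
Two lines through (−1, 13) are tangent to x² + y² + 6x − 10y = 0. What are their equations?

5x + 3y = 34 and 3x − 5y = −68

Write the tangent as mx − y + (13 − m·(−1)) = 0 and set its distance from the centre to √34:
(−2m − (−8))² = 34(m² + 1)
15m² + 16m − 15 = 0, so m = −5/3 or m = 3/5.
Through (−1, 13) these give 5x + 3y = 34 and 3x − 5y = −68.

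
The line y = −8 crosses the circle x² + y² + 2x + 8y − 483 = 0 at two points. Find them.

(−23, −8) and (21, −8)

From the line, y = −8. Substituting:
x² + 2x − 483 = 0
x = 21 or x = −23, giving (21, −8) and (−23, −8).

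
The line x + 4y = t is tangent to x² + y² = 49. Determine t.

t = ±7√17

Tangency holds when the distance from the centre (0, 0) to the line equals the radius 7:
|1·0 + 4·0 − t| / √17 = 7
|t| = 7√17.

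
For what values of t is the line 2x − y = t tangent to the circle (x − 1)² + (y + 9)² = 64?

The line touches the circle iff its distance from (1, −9) is 8:
|2·1 − 1·(−9) − t| / √5 = 8
|t − (11)| = 8√5.

t = 11 ± 8√5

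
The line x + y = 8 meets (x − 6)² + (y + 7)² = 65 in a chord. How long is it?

7√2

Centre (6, −7), r² = 65. Perpendicular distance d from centre to line = |−9| / √2 = 9/√2.
Chord = 2√(r² − d²) = 2·√(49/2) = 7√2.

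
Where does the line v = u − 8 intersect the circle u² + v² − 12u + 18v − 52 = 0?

(−6, −14) and (11, 3)

Express v = u − 8 and substitute into the circle:
2u² − 10u − 132 = 0  ⟹  u² − 5u − 66 = 0
u = 11 or u = −6, giving (11, 3) and (−6, −14).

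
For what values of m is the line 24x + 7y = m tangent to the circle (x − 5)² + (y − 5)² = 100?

The line touches the circle iff its distance from (5, 5) is 10:
|24·5 + 7·5 − m| / √625 = 10
|m − (155)| = 10·25, so m = 405 or m = −95.

m = −95 or m = 405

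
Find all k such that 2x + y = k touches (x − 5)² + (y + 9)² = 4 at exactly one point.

Tangency holds when the distance from the centre (5, −9) to the line equals the radius 2:
|2·5 + 1·(−9) − k| / √5 = 2
|k − (1)| = 2√5.

k = 1 ± 2√5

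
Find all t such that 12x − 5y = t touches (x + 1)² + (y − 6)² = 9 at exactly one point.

t = −81 or t = −3

For a tangent, require d(centre, line) = r = 3.
|12·(−1) − 5·6 − t| / √169 = 3
|t − (−42)| = 3·13, so t = −3 or t = −81.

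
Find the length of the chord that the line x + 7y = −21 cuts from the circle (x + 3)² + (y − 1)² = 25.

Centre (−3, 1), r² = 25. Perpendicular distance d from centre to line = |25| / √50 = 25/√50.
Half the chord is √(r² − d²) = √(25/2), so the full chord is 5√2.

5√2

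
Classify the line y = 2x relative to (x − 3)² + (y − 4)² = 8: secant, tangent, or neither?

Substituting the line into the circle gives 5x² − 22x + 17 = 0.
Discriminant = (−22)² − 4·5·(17) = 144 > 0.
Two real roots: the line is a secant.

secant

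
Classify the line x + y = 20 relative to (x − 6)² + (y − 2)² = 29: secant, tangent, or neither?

Substituting the line into the circle gives 2x² − 48x + 331 = 0.
Δ = 2304 − 2648 = −344.
No real roots: the line does not meet the circle.

neither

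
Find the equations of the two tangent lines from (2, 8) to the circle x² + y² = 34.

Write the tangent as mx − y + (8 − m·(2)) = 0 and set its distance from the centre to √34:
(−2m − (−8))² = 34(m² + 1)
15m² + 16m − 15 = 0, so m = −5/3 or m = 3/5.
Through (2, 8) these give 5x + 3y = 34 and 3x − 5y = −34.

5x + 3y = 34 and 3x − 5y = −34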